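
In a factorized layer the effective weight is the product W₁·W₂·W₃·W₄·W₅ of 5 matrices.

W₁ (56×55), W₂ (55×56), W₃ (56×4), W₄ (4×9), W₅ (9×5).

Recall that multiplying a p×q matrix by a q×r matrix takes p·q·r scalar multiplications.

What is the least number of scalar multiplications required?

Adjacent pairs: W₁W₂ = 56·55·56 = 172480; W₂W₃ = 55·56·4 = 12320; W₃W₄ = 56·4·9 = 2016; W₄W₅ = 4·9·5 = 180.
Length 3: W₁..W₃: k=1: 0+12320+56·55·4=24640; k=2: 172480+0+56·56·4=185024 → min 24640 | W₂..W₄: k=2: 0+2016+55·56·9=29736; k=3: 12320+0+55·4·9=14300 → min 14300 | W₃..W₅: k=3: 0+180+56·4·5=1300; k=4: 2016+0+56·9·5=4536 → min 1300.
Length 4: W₁..W₄: k=1: 0+14300+56·55·9=42020; k=2: 172480+2016+56·56·9=202720; k=3: 24640+0+56·4·9=26656 → min 26656 | W₂..W₅: k=2: 0+1300+55·56·5=16700; k=3: 12320+180+55·4·5=13600; k=4: 14300+0+55·9·5=16775 → min 13600.
Length 5: W₁..W₅: k=1: 0+13600+56·55·5=29000; k=2: 172480+1300+56·56·5=189460; k=3: 24640+180+56·4·5=25940; k=4: 26656+0+56·9·5=29176 → min 25940.
Optimal order: ((W₁·(W₂·W₃))·(W₄·W₅)) with cost 25940.

25940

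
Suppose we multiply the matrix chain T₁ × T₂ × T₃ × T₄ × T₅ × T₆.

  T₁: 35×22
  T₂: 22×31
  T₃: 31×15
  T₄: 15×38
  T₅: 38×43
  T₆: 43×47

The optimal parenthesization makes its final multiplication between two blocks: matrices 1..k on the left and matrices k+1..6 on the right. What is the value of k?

Adjacent pairs: T₁T₂ = 35·22·31 = 23870; T₂T₃ = 22·31·15 = 10230; T₃T₄ = 31·15·38 = 17670; T₄T₅ = 15·38·43 = 24510; T₅T₆ = 38·43·47 = 76798.
Length 3: T₁..T₃: k=1: 0+10230+35·22·15=21780; k=2: 23870+0+35·31·15=40145 → min 21780 | T₂..T₄: k=2: 0+17670+22·31·38=43586; k=3: 10230+0+22·15·38=22770 → min 22770 | T₃..T₅: k=3: 0+24510+31·15·43=44505; k=4: 17670+0+31·38·43=68324 → min 44505 | T₄..T₆: k=4: 0+76798+15·38·47=103588; k=5: 24510+0+15·43·47=54825 → min 54825.
Length 4: T₁..T₄: k=1: 0+22770+35·22·38=52030; k=2: 23870+17670+35·31·38=82770; k=3: 21780+0+35·15·38=41730 → min 41730 | T₂..T₅: k=2: 0+44505+22·31·43=73831; k=3: 10230+24510+22·15·43=48930; k=4: 22770+0+22·38·43=58718 → min 48930 | T₃..T₆: k=3: 0+54825+31·15·47=76680; k=4: 17670+76798+31·38·47=149834; k=5: 44505+0+31·43·47=107156 → min 76680.
Length 5: T₁..T₅: k=1: 0+48930+35·22·43=82040; k=2: 23870+44505+35·31·43=115030; k=3: 21780+24510+35·15·43=68865; k=4: 41730+0+35·38·43=98920 → min 68865 | T₂..T₆: k=2: 0+76680+22·31·47=108734; k=3: 10230+54825+22·15·47=80565; k=4: 22770+76798+22·38·47=138860; k=5: 48930+0+22·43·47=93392 → min 80565.
Top-level splits: k=1: (T₁..T₁)·(T₂..T₆) → 0+80565+35·22·47 = 116755; k=2: (T₁..T₂)·(T₃..T₆) → 23870+76680+35·31·47 = 151545; k=3: (T₁..T₃)·(T₄..T₆) → 21780+54825+35·15·47 = 101280; k=4: (T₁..T₄)·(T₅..T₆) → 41730+76798+35·38·47 = 181038; k=5: (T₁..T₅)·(T₆..T₆) → 68865+0+35·43·47 = 139600.
Best split is after T₃, i.e. k = 3.

3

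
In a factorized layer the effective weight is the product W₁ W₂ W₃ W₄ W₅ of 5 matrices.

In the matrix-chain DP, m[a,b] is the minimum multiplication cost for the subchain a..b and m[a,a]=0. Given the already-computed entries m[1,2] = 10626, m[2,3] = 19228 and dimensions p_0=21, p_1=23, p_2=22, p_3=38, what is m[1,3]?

28182

m[1,3] = min over k∈[1,2] of m[1,k]+m[k+1,3]+p_{0}·p_k·p_{3}.
k=1: 0 + 19228 + 21·23·38 = 37582; k=2: 10626 + 0 + 21·22·38 = 28182.
Minimum: 28182 at k=2.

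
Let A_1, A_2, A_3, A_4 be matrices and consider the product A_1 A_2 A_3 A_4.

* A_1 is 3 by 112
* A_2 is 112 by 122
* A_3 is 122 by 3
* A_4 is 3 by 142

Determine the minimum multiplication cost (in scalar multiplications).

Adjacent pairs: A_1A_2 = 3·112·122 = 40992; A_2A_3 = 112·122·3 = 40992; A_3A_4 = 122·3·142 = 51972.
Length 3: A_1..A_3: k=1: 0+40992+3·112·3=42000; k=2: 40992+0+3·122·3=42090 → min 42000 | A_2..A_4: k=2: 0+51972+112·122·142=1992260; k=3: 40992+0+112·3·142=88704 → min 88704.
Length 4: A_1..A_4: k=1: 0+88704+3·112·142=136416; k=2: 40992+51972+3·122·142=144936; k=3: 42000+0+3·3·142=43278 → min 43278.
Optimal order: ((A_1 (A_2 A_3)) A_4) with cost 43278.

43278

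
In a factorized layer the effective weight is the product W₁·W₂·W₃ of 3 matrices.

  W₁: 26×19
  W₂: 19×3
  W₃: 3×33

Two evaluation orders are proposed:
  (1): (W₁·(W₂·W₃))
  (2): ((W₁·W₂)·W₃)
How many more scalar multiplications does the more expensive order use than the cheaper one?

14127

Order (1) = (W₁·(W₂·W₃)): (W₂·W₃): 19×3 by 3×33 → 19×33, cost 19·3·33 = 1881; (W₁·(W₂·W₃)): 26×19 by 19×33 → 26×33, cost 26·19·33 = 16302; cumulative 18183. Total 18183.
Order (2) = ((W₁·W₂)·W₃): (W₁·W₂): 26×19 by 19×3 → 26×3, cost 26·19·3 = 1482; ((W₁·W₂)·W₃): 26×3 by 3×33 → 26×33, cost 26·3·33 = 2574; cumulative 4056. Total 4056.
Difference: |18183 − 4056| = 14127.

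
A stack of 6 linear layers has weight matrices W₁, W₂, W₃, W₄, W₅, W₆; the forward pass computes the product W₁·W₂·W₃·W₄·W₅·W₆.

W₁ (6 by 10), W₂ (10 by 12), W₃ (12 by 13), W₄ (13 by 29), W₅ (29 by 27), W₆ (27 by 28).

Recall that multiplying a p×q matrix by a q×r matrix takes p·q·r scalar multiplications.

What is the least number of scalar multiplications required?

13152

Adjacent pairs: W₁W₂ = 6·10·12 = 720; W₂W₃ = 10·12·13 = 1560; W₃W₄ = 12·13·29 = 4524; W₄W₅ = 13·29·27 = 10179; W₅W₆ = 29·27·28 = 21924.
Length 3: W₁..W₃: k=1: 0+1560+6·10·13=2340; k=2: 720+0+6·12·13=1656 → min 1656 | W₂..W₄: k=2: 0+4524+10·12·29=8004; k=3: 1560+0+10·13·29=5330 → min 5330 | W₃..W₅: k=3: 0+10179+12·13·27=14391; k=4: 4524+0+12·29·27=13920 → min 13920 | W₄..W₆: k=4: 0+21924+13·29·28=32480; k=5: 10179+0+13·27·28=20007 → min 20007.
Length 4: W₁..W₄: k=1: 0+5330+6·10·29=7070; k=2: 720+4524+6·12·29=7332; k=3: 1656+0+6·13·29=3918 → min 3918 | W₂..W₅: k=2: 0+13920+10·12·27=17160; k=3: 1560+10179+10·13·27=15249; k=4: 5330+0+10·29·27=13160 → min 13160 | W₃..W₆: k=3: 0+20007+12·13·28=24375; k=4: 4524+21924+12·29·28=36192; k=5: 13920+0+12·27·28=22992 → min 22992.
Length 5: W₁..W₅: k=1: 0+13160+6·10·27=14780; k=2: 720+13920+6·12·27=16584; k=3: 1656+10179+6·13·27=13941; k=4: 3918+0+6·29·27=8616 → min 8616 | W₂..W₆: k=2: 0+22992+10·12·28=26352; k=3: 1560+20007+10·13·28=25207; k=4: 5330+21924+10·29·28=35374; k=5: 13160+0+10·27·28=20720 → min 20720.
Length 6: W₁..W₆: k=1: 0+20720+6·10·28=22400; k=2: 720+22992+6·12·28=25728; k=3: 1656+20007+6·13·28=23847; k=4: 3918+21924+6·29·28=30714; k=5: 8616+0+6·27·28=13152 → min 13152.
Optimal order: (((((W₁·W₂)·W₃)·W₄)·W₅)·W₆) with cost 13152.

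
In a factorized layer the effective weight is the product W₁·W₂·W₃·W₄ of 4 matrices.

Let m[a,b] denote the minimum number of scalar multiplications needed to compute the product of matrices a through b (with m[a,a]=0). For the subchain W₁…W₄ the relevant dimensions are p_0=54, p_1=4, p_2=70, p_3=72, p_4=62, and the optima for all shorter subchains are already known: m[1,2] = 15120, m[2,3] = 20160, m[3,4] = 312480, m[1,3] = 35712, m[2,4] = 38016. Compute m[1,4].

m[1,4] = min over k∈[1,3] of m[1,k]+m[k+1,4]+p_{0}·p_k·p_{4}.
k=1: 0 + 38016 + 54·4·62 = 51408; k=2: 15120 + 312480 + 54·70·62 = 561960; k=3: 35712 + 0 + 54·72·62 = 276768.
Minimum: 51408 at k=1.

51408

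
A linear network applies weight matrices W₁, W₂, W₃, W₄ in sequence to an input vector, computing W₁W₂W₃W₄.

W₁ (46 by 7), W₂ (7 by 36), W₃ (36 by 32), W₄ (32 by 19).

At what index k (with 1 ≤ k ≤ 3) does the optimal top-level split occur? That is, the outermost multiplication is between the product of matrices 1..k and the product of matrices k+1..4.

Adjacent pairs: W₁W₂ = 46·7·36 = 11592; W₂W₃ = 7·36·32 = 8064; W₃W₄ = 36·32·19 = 21888.
Length 3: W₁..W₃: k=1: 0+8064+46·7·32=18368; k=2: 11592+0+46·36·32=64584 → min 18368 | W₂..W₄: k=2: 0+21888+7·36·19=26676; k=3: 8064+0+7·32·19=12320 → min 12320.
Top-level splits: k=1: (W₁..W₁)·(W₂..W₄) → 0+12320+46·7·19 = 18438; k=2: (W₁..W₂)·(W₃..W₄) → 11592+21888+46·36·19 = 64944; k=3: (W₁..W₃)·(W₄..W₄) → 18368+0+46·32·19 = 46336.
Best split is after W₁, i.e. k = 1.

1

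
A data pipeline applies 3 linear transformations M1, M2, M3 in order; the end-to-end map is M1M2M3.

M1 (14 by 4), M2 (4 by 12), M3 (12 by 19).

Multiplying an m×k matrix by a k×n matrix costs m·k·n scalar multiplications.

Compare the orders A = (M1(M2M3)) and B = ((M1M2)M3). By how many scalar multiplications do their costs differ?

1888

Order A = (M1(M2M3)): (M2M3): 4×12 by 12×19 → 4×19, cost 4·12·19 = 912; (M1(M2M3)): 14×4 by 4×19 → 14×19, cost 14·4·19 = 1064; cumulative 1976. Total 1976.
Order B = ((M1M2)M3): (M1M2): 14×4 by 4×12 → 14×12, cost 14·4·12 = 672; ((M1M2)M3): 14×12 by 12×19 → 14×19, cost 14·12·19 = 3192; cumulative 3864. Total 3864.
Difference: |1976 − 3864| = 1888.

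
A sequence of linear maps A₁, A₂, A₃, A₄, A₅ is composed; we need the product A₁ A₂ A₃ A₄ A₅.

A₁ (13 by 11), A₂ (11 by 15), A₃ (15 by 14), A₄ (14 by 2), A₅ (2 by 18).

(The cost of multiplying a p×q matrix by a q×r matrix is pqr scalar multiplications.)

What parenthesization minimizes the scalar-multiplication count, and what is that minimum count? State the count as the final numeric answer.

1504

Adjacent pairs: A₁A₂ = 13·11·15 = 2145; A₂A₃ = 11·15·14 = 2310; A₃A₄ = 15·14·2 = 420; A₄A₅ = 14·2·18 = 504.
Length 3: A₁..A₃: k=1: 0+2310+13·11·14=4312; k=2: 2145+0+13·15·14=4875 → min 4312 | A₂..A₄: k=2: 0+420+11·15·2=750; k=3: 2310+0+11·14·2=2618 → min 750 | A₃..A₅: k=3: 0+504+15·14·18=4284; k=4: 420+0+15·2·18=960 → min 960.
Length 4: A₁..A₄: k=1: 0+750+13·11·2=1036; k=2: 2145+420+13·15·2=2955; k=3: 4312+0+13·14·2=4676 → min 1036 | A₂..A₅: k=2: 0+960+11·15·18=3930; k=3: 2310+504+11·14·18=5586; k=4: 750+0+11·2·18=1146 → min 1146.
Length 5: A₁..A₅: k=1: 0+1146+13·11·18=3720; k=2: 2145+960+13·15·18=6615; k=3: 4312+504+13·14·18=8092; k=4: 1036+0+13·2·18=1504 → min 1504.
Optimal parenthesization: ((A₁ (A₂ (A₃ A₄))) A₅) with cost 1504.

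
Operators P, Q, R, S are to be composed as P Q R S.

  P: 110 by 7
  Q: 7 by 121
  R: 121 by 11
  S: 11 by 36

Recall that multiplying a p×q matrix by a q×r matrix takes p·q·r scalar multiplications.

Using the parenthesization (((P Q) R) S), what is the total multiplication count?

(P Q): 110×7 by 7×121 → 110×121, cost 110·7·121 = 93170
((P Q) R): 110×121 by 121×11 → 110×11, cost 110·121·11 = 146410; cumulative 239580
(((P Q) R) S): 110×11 by 11×36 → 110×36, cost 110·11·36 = 43560; cumulative 283140
Total: 283140 scalar multiplications.

283140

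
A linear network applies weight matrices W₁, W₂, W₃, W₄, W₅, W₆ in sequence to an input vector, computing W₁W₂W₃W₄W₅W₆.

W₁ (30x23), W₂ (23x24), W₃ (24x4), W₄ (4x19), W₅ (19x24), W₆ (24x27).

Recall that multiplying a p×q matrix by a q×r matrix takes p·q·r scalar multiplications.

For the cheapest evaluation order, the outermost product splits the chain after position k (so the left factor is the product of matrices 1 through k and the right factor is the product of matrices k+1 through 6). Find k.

3

Adjacent pairs: W₁W₂ = 30·23·24 = 16560; W₂W₃ = 23·24·4 = 2208; W₃W₄ = 24·4·19 = 1824; W₄W₅ = 4·19·24 = 1824; W₅W₆ = 19·24·27 = 12312.
Length 3: W₁..W₃: k=1: 0+2208+30·23·4=4968; k=2: 16560+0+30·24·4=19440 → min 4968 | W₂..W₄: k=2: 0+1824+23·24·19=12312; k=3: 2208+0+23·4·19=3956 → min 3956 | W₃..W₅: k=3: 0+1824+24·4·24=4128; k=4: 1824+0+24·19·24=12768 → min 4128 | W₄..W₆: k=4: 0+12312+4·19·27=14364; k=5: 1824+0+4·24·27=4416 → min 4416.
Length 4: W₁..W₄: k=1: 0+3956+30·23·19=17066; k=2: 16560+1824+30·24·19=32064; k=3: 4968+0+30·4·19=7248 → min 7248 | W₂..W₅: k=2: 0+4128+23·24·24=17376; k=3: 2208+1824+23·4·24=6240; k=4: 3956+0+23·19·24=14444 → min 6240 | W₃..W₆: k=3: 0+4416+24·4·27=7008; k=4: 1824+12312+24·19·27=26448; k=5: 4128+0+24·24·27=19680 → min 7008.
Length 5: W₁..W₅: k=1: 0+6240+30·23·24=22800; k=2: 16560+4128+30·24·24=37968; k=3: 4968+1824+30·4·24=9672; k=4: 7248+0+30·19·24=20928 → min 9672 | W₂..W₆: k=2: 0+7008+23·24·27=21912; k=3: 2208+4416+23·4·27=9108; k=4: 3956+12312+23·19·27=28067; k=5: 6240+0+23·24·27=21144 → min 9108.
Top-level splits: k=1: (W₁..W₁)·(W₂..W₆) → 0+9108+30·23·27 = 27738; k=2: (W₁..W₂)·(W₃..W₆) → 16560+7008+30·24·27 = 43008; k=3: (W₁..W₃)·(W₄..W₆) → 4968+4416+30·4·27 = 12624; k=4: (W₁..W₄)·(W₅..W₆) → 7248+12312+30·19·27 = 34950; k=5: (W₁..W₅)·(W₆..W₆) → 9672+0+30·24·27 = 29112.
Best split is after W₃, i.e. k = 3.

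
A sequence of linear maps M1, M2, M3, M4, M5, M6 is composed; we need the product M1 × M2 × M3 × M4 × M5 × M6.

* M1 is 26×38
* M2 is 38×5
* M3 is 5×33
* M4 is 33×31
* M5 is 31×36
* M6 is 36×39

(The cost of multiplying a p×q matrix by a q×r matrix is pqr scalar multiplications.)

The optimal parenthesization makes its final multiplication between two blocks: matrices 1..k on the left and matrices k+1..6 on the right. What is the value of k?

2

Adjacent pairs: M1M2 = 26·38·5 = 4940; M2M3 = 38·5·33 = 6270; M3M4 = 5·33·31 = 5115; M4M5 = 33·31·36 = 36828; M5M6 = 31·36·39 = 43524.
Length 3: M1..M3: k=1: 0+6270+26·38·33=38874; k=2: 4940+0+26·5·33=9230 → min 9230 | M2..M4: k=2: 0+5115+38·5·31=11005; k=3: 6270+0+38·33·31=45144 → min 11005 | M3..M5: k=3: 0+36828+5·33·36=42768; k=4: 5115+0+5·31·36=10695 → min 10695 | M4..M6: k=4: 0+43524+33·31·39=83421; k=5: 36828+0+33·36·39=83160 → min 83160.
Length 4: M1..M4: k=1: 0+11005+26·38·31=41633; k=2: 4940+5115+26·5·31=14085; k=3: 9230+0+26·33·31=35828 → min 14085 | M2..M5: k=2: 0+10695+38·5·36=17535; k=3: 6270+36828+38·33·36=88242; k=4: 11005+0+38·31·36=53413 → min 17535 | M3..M6: k=3: 0+83160+5·33·39=89595; k=4: 5115+43524+5·31·39=54684; k=5: 10695+0+5·36·39=17715 → min 17715.
Length 5: M1..M5: k=1: 0+17535+26·38·36=53103; k=2: 4940+10695+26·5·36=20315; k=3: 9230+36828+26·33·36=76946; k=4: 14085+0+26·31·36=43101 → min 20315 | M2..M6: k=2: 0+17715+38·5·39=25125; k=3: 6270+83160+38·33·39=138336; k=4: 11005+43524+38·31·39=100471; k=5: 17535+0+38·36·39=70887 → min 25125.
Top-level splits: k=1: (M1..M1)·(M2..M6) → 0+25125+26·38·39 = 63657; k=2: (M1..M2)·(M3..M6) → 4940+17715+26·5·39 = 27725; k=3: (M1..M3)·(M4..M6) → 9230+83160+26·33·39 = 125852; k=4: (M1..M4)·(M5..M6) → 14085+43524+26·31·39 = 89043; k=5: (M1..M5)·(M6..M6) → 20315+0+26·36·39 = 56819.
Best split is after M2, i.e. k = 2.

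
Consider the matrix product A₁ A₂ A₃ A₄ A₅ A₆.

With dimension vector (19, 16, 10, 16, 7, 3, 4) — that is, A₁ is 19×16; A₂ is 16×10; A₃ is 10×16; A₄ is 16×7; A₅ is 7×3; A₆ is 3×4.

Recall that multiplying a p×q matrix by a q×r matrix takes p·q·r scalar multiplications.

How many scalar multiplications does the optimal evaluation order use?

2436

Adjacent pairs: A₁A₂ = 19·16·10 = 3040; A₂A₃ = 16·10·16 = 2560; A₃A₄ = 10·16·7 = 1120; A₄A₅ = 16·7·3 = 336; A₅A₆ = 7·3·4 = 84.
Length 3: A₁..A₃: k=1: 0+2560+19·16·16=7424; k=2: 3040+0+19·10·16=6080 → min 6080 | A₂..A₄: k=2: 0+1120+16·10·7=2240; k=3: 2560+0+16·16·7=4352 → min 2240 | A₃..A₅: k=3: 0+336+10·16·3=816; k=4: 1120+0+10·7·3=1330 → min 816 | A₄..A₆: k=4: 0+84+16·7·4=532; k=5: 336+0+16·3·4=528 → min 528.
Length 4: A₁..A₄: k=1: 0+2240+19·16·7=4368; k=2: 3040+1120+19·10·7=5490; k=3: 6080+0+19·16·7=8208 → min 4368 | A₂..A₅: k=2: 0+816+16·10·3=1296; k=3: 2560+336+16·16·3=3664; k=4: 2240+0+16·7·3=2576 → min 1296 | A₃..A₆: k=3: 0+528+10·16·4=1168; k=4: 1120+84+10·7·4=1484; k=5: 816+0+10·3·4=936 → min 936.
Length 5: A₁..A₅: k=1: 0+1296+19·16·3=2208; k=2: 3040+816+19·10·3=4426; k=3: 6080+336+19·16·3=7328; k=4: 4368+0+19·7·3=4767 → min 2208 | A₂..A₆: k=2: 0+936+16·10·4=1576; k=3: 2560+528+16·16·4=4112; k=4: 2240+84+16·7·4=2772; k=5: 1296+0+16·3·4=1488 → min 1488.
Length 6: A₁..A₆: k=1: 0+1488+19·16·4=2704; k=2: 3040+936+19·10·4=4736; k=3: 6080+528+19·16·4=7824; k=4: 4368+84+19·7·4=4984; k=5: 2208+0+19·3·4=2436 → min 2436.
Optimal order: ((A₁ (A₂ (A₃ (A₄ A₅)))) A₆) with cost 2436.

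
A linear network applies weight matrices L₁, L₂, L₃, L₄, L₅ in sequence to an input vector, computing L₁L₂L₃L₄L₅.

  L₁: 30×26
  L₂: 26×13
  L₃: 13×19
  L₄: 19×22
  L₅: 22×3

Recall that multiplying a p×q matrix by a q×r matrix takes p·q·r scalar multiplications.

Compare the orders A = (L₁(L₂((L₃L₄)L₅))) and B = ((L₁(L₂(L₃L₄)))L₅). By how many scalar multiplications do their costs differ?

22364

Order A = (L₁(L₂((L₃L₄)L₅))): (L₃L₄): 13×19 by 19×22 → 13×22, cost 13·19·22 = 5434; ((L₃L₄)L₅): 13×22 by 22×3 → 13×3, cost 13·22·3 = 858; cumulative 6292; (L₂((L₃L₄)L₅)): 26×13 by 13×3 → 26×3, cost 26·13·3 = 1014; cumulative 7306; (L₁(L₂((L₃L₄)L₅))): 30×26 by 26×3 → 30×3, cost 30·26·3 = 2340; cumulative 9646. Total 9646.
Order B = ((L₁(L₂(L₃L₄)))L₅): (L₃L₄): 13×19 by 19×22 → 13×22, cost 13·19·22 = 5434; (L₂(L₃L₄)): 26×13 by 13×22 → 26×22, cost 26·13·22 = 7436; cumulative 12870; (L₁(L₂(L₃L₄))): 30×26 by 26×22 → 30×22, cost 30·26·22 = 17160; cumulative 30030; ((L₁(L₂(L₃L₄)))L₅): 30×22 by 22×3 → 30×3, cost 30·22·3 = 1980; cumulative 32010. Total 32010.
Difference: |9646 − 32010| = 22364.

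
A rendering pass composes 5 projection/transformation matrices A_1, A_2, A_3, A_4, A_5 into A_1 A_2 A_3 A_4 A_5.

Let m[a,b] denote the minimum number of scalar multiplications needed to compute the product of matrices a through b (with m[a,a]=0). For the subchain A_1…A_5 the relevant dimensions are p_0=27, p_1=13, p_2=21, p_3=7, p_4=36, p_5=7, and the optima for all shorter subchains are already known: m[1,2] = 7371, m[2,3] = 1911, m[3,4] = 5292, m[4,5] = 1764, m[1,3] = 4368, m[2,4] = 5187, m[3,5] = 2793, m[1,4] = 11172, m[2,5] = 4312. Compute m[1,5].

m[1,5] = min over k∈[1,4] of m[1,k]+m[k+1,5]+p_{0}·p_k·p_{5}.
k=1: 0 + 4312 + 27·13·7 = 6769; k=2: 7371 + 2793 + 27·21·7 = 14133; k=3: 4368 + 1764 + 27·7·7 = 7455; k=4: 11172 + 0 + 27·36·7 = 17976.
Minimum: 6769 at k=1.

6769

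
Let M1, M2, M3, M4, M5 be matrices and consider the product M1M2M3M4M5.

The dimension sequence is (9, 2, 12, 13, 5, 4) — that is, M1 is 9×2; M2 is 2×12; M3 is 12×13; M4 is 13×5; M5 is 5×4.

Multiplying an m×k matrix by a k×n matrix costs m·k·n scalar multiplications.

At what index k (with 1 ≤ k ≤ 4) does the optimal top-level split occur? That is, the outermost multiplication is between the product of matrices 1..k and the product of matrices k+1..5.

1

Adjacent pairs: M1M2 = 9·2·12 = 216; M2M3 = 2·12·13 = 312; M3M4 = 12·13·5 = 780; M4M5 = 13·5·4 = 260.
Length 3: M1..M3: k=1: 0+312+9·2·13=546; k=2: 216+0+9·12·13=1620 → min 546 | M2..M4: k=2: 0+780+2·12·5=900; k=3: 312+0+2·13·5=442 → min 442 | M3..M5: k=3: 0+260+12·13·4=884; k=4: 780+0+12·5·4=1020 → min 884.
Length 4: M1..M4: k=1: 0+442+9·2·5=532; k=2: 216+780+9·12·5=1536; k=3: 546+0+9·13·5=1131 → min 532 | M2..M5: k=2: 0+884+2·12·4=980; k=3: 312+260+2·13·4=676; k=4: 442+0+2·5·4=482 → min 482.
Top-level splits: k=1: (M1..M1)·(M2..M5) → 0+482+9·2·4 = 554; k=2: (M1..M2)·(M3..M5) → 216+884+9·12·4 = 1532; k=3: (M1..M3)·(M4..M5) → 546+260+9·13·4 = 1274; k=4: (M1..M4)·(M5..M5) → 532+0+9·5·4 = 712.
Best split is after M1, i.e. k = 1.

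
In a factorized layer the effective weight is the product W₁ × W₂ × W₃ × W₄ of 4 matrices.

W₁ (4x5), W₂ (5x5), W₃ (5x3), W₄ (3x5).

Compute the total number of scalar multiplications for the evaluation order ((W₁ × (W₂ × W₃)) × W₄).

195

(W₂ × W₃): 5×5 by 5×3 → 5×3, cost 5·5·3 = 75
(W₁ × (W₂ × W₃)): 4×5 by 5×3 → 4×3, cost 4·5·3 = 60; cumulative 135
((W₁ × (W₂ × W₃)) × W₄): 4×3 by 3×5 → 4×5, cost 4·3·5 = 60; cumulative 195
Total: 195 scalar multiplications.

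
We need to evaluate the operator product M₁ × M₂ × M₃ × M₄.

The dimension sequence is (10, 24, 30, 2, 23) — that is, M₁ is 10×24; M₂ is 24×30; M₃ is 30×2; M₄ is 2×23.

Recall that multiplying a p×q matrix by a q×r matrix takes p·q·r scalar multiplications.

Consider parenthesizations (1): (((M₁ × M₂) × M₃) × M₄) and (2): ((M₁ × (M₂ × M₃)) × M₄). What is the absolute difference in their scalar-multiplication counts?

5880

Order (1) = (((M₁ × M₂) × M₃) × M₄): (M₁ × M₂): 10×24 by 24×30 → 10×30, cost 10·24·30 = 7200; ((M₁ × M₂) × M₃): 10×30 by 30×2 → 10×2, cost 10·30·2 = 600; cumulative 7800; (((M₁ × M₂) × M₃) × M₄): 10×2 by 2×23 → 10×23, cost 10·2·23 = 460; cumulative 8260. Total 8260.
Order (2) = ((M₁ × (M₂ × M₃)) × M₄): (M₂ × M₃): 24×30 by 30×2 → 24×2, cost 24·30·2 = 1440; (M₁ × (M₂ × M₃)): 10×24 by 24×2 → 10×2, cost 10·24·2 = 480; cumulative 1920; ((M₁ × (M₂ × M₃)) × M₄): 10×2 by 2×23 → 10×23, cost 10·2·23 = 460; cumulative 2380. Total 2380.
Difference: |8260 − 2380| = 5880.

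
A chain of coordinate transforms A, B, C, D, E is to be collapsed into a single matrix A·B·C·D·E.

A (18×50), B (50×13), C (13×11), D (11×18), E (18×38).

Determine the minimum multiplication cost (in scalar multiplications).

29322

Adjacent pairs: AB = 18·50·13 = 11700; BC = 50·13·11 = 7150; CD = 13·11·18 = 2574; DE = 11·18·38 = 7524.
Length 3: A..C: k=1: 0+7150+18·50·11=17050; k=2: 11700+0+18·13·11=14274 → min 14274 | B..D: k=2: 0+2574+50·13·18=14274; k=3: 7150+0+50·11·18=17050 → min 14274 | C..E: k=3: 0+7524+13·11·38=12958; k=4: 2574+0+13·18·38=11466 → min 11466.
Length 4: A..D: k=1: 0+14274+18·50·18=30474; k=2: 11700+2574+18·13·18=18486; k=3: 14274+0+18·11·18=17838 → min 17838 | B..E: k=2: 0+11466+50·13·38=36166; k=3: 7150+7524+50·11·38=35574; k=4: 14274+0+50·18·38=48474 → min 35574.
Length 5: A..E: k=1: 0+35574+18·50·38=69774; k=2: 11700+11466+18·13·38=32058; k=3: 14274+7524+18·11·38=29322; k=4: 17838+0+18·18·38=30150 → min 29322.
Optimal order: (((A·B)·C)·(D·E)) with cost 29322.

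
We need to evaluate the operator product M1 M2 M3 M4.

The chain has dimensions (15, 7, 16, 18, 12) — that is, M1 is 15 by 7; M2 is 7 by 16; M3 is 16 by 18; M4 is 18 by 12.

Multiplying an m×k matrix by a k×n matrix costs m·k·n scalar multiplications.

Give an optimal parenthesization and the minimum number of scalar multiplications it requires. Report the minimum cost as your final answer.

Adjacent pairs: M1M2 = 15·7·16 = 1680; M2M3 = 7·16·18 = 2016; M3M4 = 16·18·12 = 3456.
Length 3: M1..M3: k=1: 0+2016+15·7·18=3906; k=2: 1680+0+15·16·18=6000 → min 3906 | M2..M4: k=2: 0+3456+7·16·12=4800; k=3: 2016+0+7·18·12=3528 → min 3528.
Length 4: M1..M4: k=1: 0+3528+15·7·12=4788; k=2: 1680+3456+15·16·12=8016; k=3: 3906+0+15·18·12=7146 → min 4788.
Optimal parenthesization: (M1 ((M2 M3) M4)) with cost 4788.

4788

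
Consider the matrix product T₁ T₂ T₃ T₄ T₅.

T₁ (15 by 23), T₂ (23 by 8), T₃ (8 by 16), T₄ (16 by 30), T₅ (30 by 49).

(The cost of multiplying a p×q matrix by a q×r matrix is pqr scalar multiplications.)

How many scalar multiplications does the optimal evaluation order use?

24240

Adjacent pairs: T₁T₂ = 15·23·8 = 2760; T₂T₃ = 23·8·16 = 2944; T₃T₄ = 8·16·30 = 3840; T₄T₅ = 16·30·49 = 23520.
Length 3: T₁..T₃: k=1: 0+2944+15·23·16=8464; k=2: 2760+0+15·8·16=4680 → min 4680 | T₂..T₄: k=2: 0+3840+23·8·30=9360; k=3: 2944+0+23·16·30=13984 → min 9360 | T₃..T₅: k=3: 0+23520+8·16·49=29792; k=4: 3840+0+8·30·49=15600 → min 15600.
Length 4: T₁..T₄: k=1: 0+9360+15·23·30=19710; k=2: 2760+3840+15·8·30=10200; k=3: 4680+0+15·16·30=11880 → min 10200 | T₂..T₅: k=2: 0+15600+23·8·49=24616; k=3: 2944+23520+23·16·49=44496; k=4: 9360+0+23·30·49=43170 → min 24616.
Length 5: T₁..T₅: k=1: 0+24616+15·23·49=41521; k=2: 2760+15600+15·8·49=24240; k=3: 4680+23520+15·16·49=39960; k=4: 10200+0+15·30·49=32250 → min 24240.
Optimal order: ((T₁ T₂) ((T₃ T₄) T₅)) with cost 24240.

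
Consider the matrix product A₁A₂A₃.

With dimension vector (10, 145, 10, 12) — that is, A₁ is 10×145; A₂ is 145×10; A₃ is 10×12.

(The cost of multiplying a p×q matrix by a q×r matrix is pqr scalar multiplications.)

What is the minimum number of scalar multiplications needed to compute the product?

15700

Order (A₁(A₂A₃)): (A₂A₃): 145×10 by 10×12 → 145×12, cost 145·10·12 = 17400; (A₁(A₂A₃)): 10×145 by 145×12 → 10×12, cost 10·145·12 = 17400; cumulative 34800. Total 34800.
Order ((A₁A₂)A₃): (A₁A₂): 10×145 by 145×10 → 10×10, cost 10·145·10 = 14500; ((A₁A₂)A₃): 10×10 by 10×12 → 10×12, cost 10·10·12 = 1200; cumulative 15700. Total 15700.
Minimum: 15700.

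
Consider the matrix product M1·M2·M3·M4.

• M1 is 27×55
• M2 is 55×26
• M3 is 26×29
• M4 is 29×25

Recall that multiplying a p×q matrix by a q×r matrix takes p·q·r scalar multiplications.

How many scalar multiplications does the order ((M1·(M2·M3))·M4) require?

104110

(M2·M3): 55×26 by 26×29 → 55×29, cost 55·26·29 = 41470
(M1·(M2·M3)): 27×55 by 55×29 → 27×29, cost 27·55·29 = 43065; cumulative 84535
((M1·(M2·M3))·M4): 27×29 by 29×25 → 27×25, cost 27·29·25 = 19575; cumulative 104110
Total: 104110 scalar multiplications.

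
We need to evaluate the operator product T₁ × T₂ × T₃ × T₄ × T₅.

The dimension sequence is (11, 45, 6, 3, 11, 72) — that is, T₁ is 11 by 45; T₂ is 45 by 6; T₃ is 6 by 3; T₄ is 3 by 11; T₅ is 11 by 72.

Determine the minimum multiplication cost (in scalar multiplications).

7047

Adjacent pairs: T₁T₂ = 11·45·6 = 2970; T₂T₃ = 45·6·3 = 810; T₃T₄ = 6·3·11 = 198; T₄T₅ = 3·11·72 = 2376.
Length 3: T₁..T₃: k=1: 0+810+11·45·3=2295; k=2: 2970+0+11·6·3=3168 → min 2295 | T₂..T₄: k=2: 0+198+45·6·11=3168; k=3: 810+0+45·3·11=2295 → min 2295 | T₃..T₅: k=3: 0+2376+6·3·72=3672; k=4: 198+0+6·11·72=4950 → min 3672.
Length 4: T₁..T₄: k=1: 0+2295+11·45·11=7740; k=2: 2970+198+11·6·11=3894; k=3: 2295+0+11·3·11=2658 → min 2658 | T₂..T₅: k=2: 0+3672+45·6·72=23112; k=3: 810+2376+45·3·72=12906; k=4: 2295+0+45·11·72=37935 → min 12906.
Length 5: T₁..T₅: k=1: 0+12906+11·45·72=48546; k=2: 2970+3672+11·6·72=11394; k=3: 2295+2376+11·3·72=7047; k=4: 2658+0+11·11·72=11370 → min 7047.
Optimal order: ((T₁ × (T₂ × T₃)) × (T₄ × T₅)) with cost 7047.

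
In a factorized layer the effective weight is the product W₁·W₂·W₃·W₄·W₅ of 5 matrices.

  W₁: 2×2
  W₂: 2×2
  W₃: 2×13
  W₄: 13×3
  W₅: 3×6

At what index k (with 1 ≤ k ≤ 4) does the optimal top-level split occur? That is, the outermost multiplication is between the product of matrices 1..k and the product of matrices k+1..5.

4

Adjacent pairs: W₁W₂ = 2·2·2 = 8; W₂W₃ = 2·2·13 = 52; W₃W₄ = 2·13·3 = 78; W₄W₅ = 13·3·6 = 234.
Length 3: W₁..W₃: k=1: 0+52+2·2·13=104; k=2: 8+0+2·2·13=60 → min 60 | W₂..W₄: k=2: 0+78+2·2·3=90; k=3: 52+0+2·13·3=130 → min 90 | W₃..W₅: k=3: 0+234+2·13·6=390; k=4: 78+0+2·3·6=114 → min 114.
Length 4: W₁..W₄: k=1: 0+90+2·2·3=102; k=2: 8+78+2·2·3=98; k=3: 60+0+2·13·3=138 → min 98 | W₂..W₅: k=2: 0+114+2·2·6=138; k=3: 52+234+2·13·6=442; k=4: 90+0+2·3·6=126 → min 126.
Top-level splits: k=1: (W₁..W₁)·(W₂..W₅) → 0+126+2·2·6 = 150; k=2: (W₁..W₂)·(W₃..W₅) → 8+114+2·2·6 = 146; k=3: (W₁..W₃)·(W₄..W₅) → 60+234+2·13·6 = 450; k=4: (W₁..W₄)·(W₅..W₅) → 98+0+2·3·6 = 134.
Best split is after W₄, i.e. k = 4.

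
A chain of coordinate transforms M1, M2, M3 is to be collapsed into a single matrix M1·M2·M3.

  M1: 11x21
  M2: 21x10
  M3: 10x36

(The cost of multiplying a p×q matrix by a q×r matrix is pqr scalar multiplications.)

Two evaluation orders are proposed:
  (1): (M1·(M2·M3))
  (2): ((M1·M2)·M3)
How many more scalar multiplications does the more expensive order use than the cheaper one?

9606

Order (1) = (M1·(M2·M3)): (M2·M3): 21×10 by 10×36 → 21×36, cost 21·10·36 = 7560; (M1·(M2·M3)): 11×21 by 21×36 → 11×36, cost 11·21·36 = 8316; cumulative 15876. Total 15876.
Order (2) = ((M1·M2)·M3): (M1·M2): 11×21 by 21×10 → 11×10, cost 11·21·10 = 2310; ((M1·M2)·M3): 11×10 by 10×36 → 11×36, cost 11·10·36 = 3960; cumulative 6270. Total 6270.
Difference: |15876 − 6270| = 9606.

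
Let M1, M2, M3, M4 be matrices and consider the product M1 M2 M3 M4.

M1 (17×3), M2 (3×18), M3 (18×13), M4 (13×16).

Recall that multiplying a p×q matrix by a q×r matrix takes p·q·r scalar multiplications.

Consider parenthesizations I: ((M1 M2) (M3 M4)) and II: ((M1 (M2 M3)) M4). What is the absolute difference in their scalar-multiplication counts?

4657

Order I = ((M1 M2) (M3 M4)): (M1 M2): 17×3 by 3×18 → 17×18, cost 17·3·18 = 918; (M3 M4): 18×13 by 13×16 → 18×16, cost 18·13·16 = 3744; ((M1 M2) (M3 M4)): 17×18 by 18×16 → 17×16, cost 17·18·16 = 4896; cumulative 9558. Total 9558.
Order II = ((M1 (M2 M3)) M4): (M2 M3): 3×18 by 18×13 → 3×13, cost 3·18·13 = 702; (M1 (M2 M3)): 17×3 by 3×13 → 17×13, cost 17·3·13 = 663; cumulative 1365; ((M1 (M2 M3)) M4): 17×13 by 13×16 → 17×16, cost 17·13·16 = 3536; cumulative 4901. Total 4901.
Difference: |9558 − 4901| = 4657.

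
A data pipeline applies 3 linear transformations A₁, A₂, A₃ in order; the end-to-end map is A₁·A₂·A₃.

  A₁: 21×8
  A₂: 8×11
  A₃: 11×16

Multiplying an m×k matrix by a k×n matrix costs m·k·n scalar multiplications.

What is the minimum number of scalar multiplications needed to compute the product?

Order (A₁·(A₂·A₃)): (A₂·A₃): 8×11 by 11×16 → 8×16, cost 8·11·16 = 1408; (A₁·(A₂·A₃)): 21×8 by 8×16 → 21×16, cost 21·8·16 = 2688; cumulative 4096. Total 4096.
Order ((A₁·A₂)·A₃): (A₁·A₂): 21×8 by 8×11 → 21×11, cost 21·8·11 = 1848; ((A₁·A₂)·A₃): 21×11 by 11×16 → 21×16, cost 21·11·16 = 3696; cumulative 5544. Total 5544.
Minimum: 4096.

4096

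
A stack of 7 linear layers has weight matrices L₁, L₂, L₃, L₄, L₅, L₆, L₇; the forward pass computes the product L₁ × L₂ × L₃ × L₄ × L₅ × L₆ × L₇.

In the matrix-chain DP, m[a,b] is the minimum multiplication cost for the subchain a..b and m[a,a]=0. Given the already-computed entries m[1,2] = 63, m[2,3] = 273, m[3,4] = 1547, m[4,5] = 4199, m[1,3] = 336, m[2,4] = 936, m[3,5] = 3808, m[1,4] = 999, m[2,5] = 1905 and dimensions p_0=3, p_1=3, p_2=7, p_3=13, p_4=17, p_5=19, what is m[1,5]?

1968

m[1,5] = min over k∈[1,4] of m[1,k]+m[k+1,5]+p_{0}·p_k·p_{5}.
k=1: 0 + 1905 + 3·3·19 = 2076; k=2: 63 + 3808 + 3·7·19 = 4270; k=3: 336 + 4199 + 3·13·19 = 5276; k=4: 999 + 0 + 3·17·19 = 1968.
Minimum: 1968 at k=4.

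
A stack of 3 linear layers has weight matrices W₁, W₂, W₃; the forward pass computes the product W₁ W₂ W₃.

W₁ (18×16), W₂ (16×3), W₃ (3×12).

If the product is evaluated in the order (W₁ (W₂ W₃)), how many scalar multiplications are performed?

4032

(W₂ W₃): 16×3 by 3×12 → 16×12, cost 16·3·12 = 576
(W₁ (W₂ W₃)): 18×16 by 16×12 → 18×12, cost 18·16·12 = 3456; cumulative 4032
Total: 4032 scalar multiplications.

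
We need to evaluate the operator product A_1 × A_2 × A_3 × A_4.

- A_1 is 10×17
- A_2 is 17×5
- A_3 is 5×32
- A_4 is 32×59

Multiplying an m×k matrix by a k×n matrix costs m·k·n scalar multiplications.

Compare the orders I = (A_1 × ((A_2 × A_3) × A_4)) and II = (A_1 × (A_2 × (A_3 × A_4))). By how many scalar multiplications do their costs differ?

20361

Order I = (A_1 × ((A_2 × A_3) × A_4)): (A_2 × A_3): 17×5 by 5×32 → 17×32, cost 17·5·32 = 2720; ((A_2 × A_3) × A_4): 17×32 by 32×59 → 17×59, cost 17·32·59 = 32096; cumulative 34816; (A_1 × ((A_2 × A_3) × A_4)): 10×17 by 17×59 → 10×59, cost 10·17·59 = 10030; cumulative 44846. Total 44846.
Order II = (A_1 × (A_2 × (A_3 × A_4))): (A_3 × A_4): 5×32 by 32×59 → 5×59, cost 5·32·59 = 9440; (A_2 × (A_3 × A_4)): 17×5 by 5×59 → 17×59, cost 17·5·59 = 5015; cumulative 14455; (A_1 × (A_2 × (A_3 × A_4))): 10×17 by 17×59 → 10×59, cost 10·17·59 = 10030; cumulative 24485. Total 24485.
Difference: |44846 − 24485| = 20361.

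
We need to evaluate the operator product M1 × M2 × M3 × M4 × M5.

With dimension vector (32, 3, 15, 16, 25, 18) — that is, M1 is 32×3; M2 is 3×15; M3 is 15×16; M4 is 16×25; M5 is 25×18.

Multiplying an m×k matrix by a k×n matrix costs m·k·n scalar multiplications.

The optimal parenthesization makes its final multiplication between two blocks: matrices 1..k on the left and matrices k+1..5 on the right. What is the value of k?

1

Adjacent pairs: M1M2 = 32·3·15 = 1440; M2M3 = 3·15·16 = 720; M3M4 = 15·16·25 = 6000; M4M5 = 16·25·18 = 7200.
Length 3: M1..M3: k=1: 0+720+32·3·16=2256; k=2: 1440+0+32·15·16=9120 → min 2256 | M2..M4: k=2: 0+6000+3·15·25=7125; k=3: 720+0+3·16·25=1920 → min 1920 | M3..M5: k=3: 0+7200+15·16·18=11520; k=4: 6000+0+15·25·18=12750 → min 11520.
Length 4: M1..M4: k=1: 0+1920+32·3·25=4320; k=2: 1440+6000+32·15·25=19440; k=3: 2256+0+32·16·25=15056 → min 4320 | M2..M5: k=2: 0+11520+3·15·18=12330; k=3: 720+7200+3·16·18=8784; k=4: 1920+0+3·25·18=3270 → min 3270.
Top-level splits: k=1: (M1..M1)·(M2..M5) → 0+3270+32·3·18 = 4998; k=2: (M1..M2)·(M3..M5) → 1440+11520+32·15·18 = 21600; k=3: (M1..M3)·(M4..M5) → 2256+7200+32·16·18 = 18672; k=4: (M1..M4)·(M5..M5) → 4320+0+32·25·18 = 18720.
Best split is after M1, i.e. k = 1.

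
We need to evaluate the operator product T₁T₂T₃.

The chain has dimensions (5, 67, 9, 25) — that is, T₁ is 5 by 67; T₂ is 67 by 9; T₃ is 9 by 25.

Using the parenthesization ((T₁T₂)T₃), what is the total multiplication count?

(T₁T₂): 5×67 by 67×9 → 5×9, cost 5·67·9 = 3015
((T₁T₂)T₃): 5×9 by 9×25 → 5×25, cost 5·9·25 = 1125; cumulative 4140
Total: 4140 scalar multiplications.

4140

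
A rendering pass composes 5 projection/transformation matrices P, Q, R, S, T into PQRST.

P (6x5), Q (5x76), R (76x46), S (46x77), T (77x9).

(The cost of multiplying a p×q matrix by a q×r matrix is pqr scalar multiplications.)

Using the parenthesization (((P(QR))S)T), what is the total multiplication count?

(QR): 5×76 by 76×46 → 5×46, cost 5·76·46 = 17480
(P(QR)): 6×5 by 5×46 → 6×46, cost 6·5·46 = 1380; cumulative 18860
((P(QR))S): 6×46 by 46×77 → 6×77, cost 6·46·77 = 21252; cumulative 40112
(((P(QR))S)T): 6×77 by 77×9 → 6×9, cost 6·77·9 = 4158; cumulative 44270
Total: 44270 scalar multiplications.

44270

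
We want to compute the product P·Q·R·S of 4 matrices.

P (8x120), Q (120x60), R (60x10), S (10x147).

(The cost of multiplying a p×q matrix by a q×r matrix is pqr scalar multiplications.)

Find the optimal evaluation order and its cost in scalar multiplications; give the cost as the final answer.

Adjacent pairs: PQ = 8·120·60 = 57600; QR = 120·60·10 = 72000; RS = 60·10·147 = 88200.
Length 3: P..R: k=1: 0+72000+8·120·10=81600; k=2: 57600+0+8·60·10=62400 → min 62400 | Q..S: k=2: 0+88200+120·60·147=1146600; k=3: 72000+0+120·10·147=248400 → min 248400.
Length 4: P..S: k=1: 0+248400+8·120·147=389520; k=2: 57600+88200+8·60·147=216360; k=3: 62400+0+8·10·147=74160 → min 74160.
Optimal parenthesization: (((P·Q)·R)·S) with cost 74160.

74160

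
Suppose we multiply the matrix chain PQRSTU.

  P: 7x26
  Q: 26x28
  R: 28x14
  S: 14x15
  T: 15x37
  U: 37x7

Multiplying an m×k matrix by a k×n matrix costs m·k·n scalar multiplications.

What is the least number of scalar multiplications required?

13881

Adjacent pairs: PQ = 7·26·28 = 5096; QR = 26·28·14 = 10192; RS = 28·14·15 = 5880; ST = 14·15·37 = 7770; TU = 15·37·7 = 3885.
Length 3: P..R: k=1: 0+10192+7·26·14=12740; k=2: 5096+0+7·28·14=7840 → min 7840 | Q..S: k=2: 0+5880+26·28·15=16800; k=3: 10192+0+26·14·15=15652 → min 15652 | R..T: k=3: 0+7770+28·14·37=22274; k=4: 5880+0+28·15·37=21420 → min 21420 | S..U: k=4: 0+3885+14·15·7=5355; k=5: 7770+0+14·37·7=11396 → min 5355.
Length 4: P..S: k=1: 0+15652+7·26·15=18382; k=2: 5096+5880+7·28·15=13916; k=3: 7840+0+7·14·15=9310 → min 9310 | Q..T: k=2: 0+21420+26·28·37=48356; k=3: 10192+7770+26·14·37=31430; k=4: 15652+0+26·15·37=30082 → min 30082 | R..U: k=3: 0+5355+28·14·7=8099; k=4: 5880+3885+28·15·7=12705; k=5: 21420+0+28·37·7=28672 → min 8099.
Length 5: P..T: k=1: 0+30082+7·26·37=36816; k=2: 5096+21420+7·28·37=33768; k=3: 7840+7770+7·14·37=19236; k=4: 9310+0+7·15·37=13195 → min 13195 | Q..U: k=2: 0+8099+26·28·7=13195; k=3: 10192+5355+26·14·7=18095; k=4: 15652+3885+26·15·7=22267; k=5: 30082+0+26·37·7=36816 → min 13195.
Length 6: P..U: k=1: 0+13195+7·26·7=14469; k=2: 5096+8099+7·28·7=14567; k=3: 7840+5355+7·14·7=13881; k=4: 9310+3885+7·15·7=13930; k=5: 13195+0+7·37·7=15008 → min 13881.
Optimal order: (((PQ)R)(S(TU))) with cost 13881.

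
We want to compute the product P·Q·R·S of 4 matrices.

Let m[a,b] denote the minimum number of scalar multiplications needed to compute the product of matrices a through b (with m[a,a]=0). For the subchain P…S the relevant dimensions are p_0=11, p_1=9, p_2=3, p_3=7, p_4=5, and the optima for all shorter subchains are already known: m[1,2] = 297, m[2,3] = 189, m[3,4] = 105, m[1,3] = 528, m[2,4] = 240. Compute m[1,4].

m[1,4] = min over k∈[1,3] of m[1,k]+m[k+1,4]+p_{0}·p_k·p_{4}.
k=1: 0 + 240 + 11·9·5 = 735; k=2: 297 + 105 + 11·3·5 = 567; k=3: 528 + 0 + 11·7·5 = 913.
Minimum: 567 at k=2.

567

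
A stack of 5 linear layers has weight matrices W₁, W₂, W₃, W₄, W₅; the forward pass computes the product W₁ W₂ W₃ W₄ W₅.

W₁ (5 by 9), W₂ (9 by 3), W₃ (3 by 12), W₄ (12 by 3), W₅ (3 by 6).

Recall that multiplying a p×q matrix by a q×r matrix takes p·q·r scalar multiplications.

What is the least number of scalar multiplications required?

Adjacent pairs: W₁W₂ = 5·9·3 = 135; W₂W₃ = 9·3·12 = 324; W₃W₄ = 3·12·3 = 108; W₄W₅ = 12·3·6 = 216.
Length 3: W₁..W₃: k=1: 0+324+5·9·12=864; k=2: 135+0+5·3·12=315 → min 315 | W₂..W₄: k=2: 0+108+9·3·3=189; k=3: 324+0+9·12·3=648 → min 189 | W₃..W₅: k=3: 0+216+3·12·6=432; k=4: 108+0+3·3·6=162 → min 162.
Length 4: W₁..W₄: k=1: 0+189+5·9·3=324; k=2: 135+108+5·3·3=288; k=3: 315+0+5·12·3=495 → min 288 | W₂..W₅: k=2: 0+162+9·3·6=324; k=3: 324+216+9·12·6=1188; k=4: 189+0+9·3·6=351 → min 324.
Length 5: W₁..W₅: k=1: 0+324+5·9·6=594; k=2: 135+162+5·3·6=387; k=3: 315+216+5·12·6=891; k=4: 288+0+5·3·6=378 → min 378.
Optimal order: (((W₁ W₂) (W₃ W₄)) W₅) with cost 378.

378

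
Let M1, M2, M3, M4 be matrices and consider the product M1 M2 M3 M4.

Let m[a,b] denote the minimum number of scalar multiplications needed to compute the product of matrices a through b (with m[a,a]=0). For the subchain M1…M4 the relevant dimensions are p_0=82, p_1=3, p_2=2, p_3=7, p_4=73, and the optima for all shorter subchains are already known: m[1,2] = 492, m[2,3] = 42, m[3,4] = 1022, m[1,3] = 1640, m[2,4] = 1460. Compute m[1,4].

m[1,4] = min over k∈[1,3] of m[1,k]+m[k+1,4]+p_{0}·p_k·p_{4}.
k=1: 0 + 1460 + 82·3·73 = 19418; k=2: 492 + 1022 + 82·2·73 = 13486; k=3: 1640 + 0 + 82·7·73 = 43542.
Minimum: 13486 at k=2.

13486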